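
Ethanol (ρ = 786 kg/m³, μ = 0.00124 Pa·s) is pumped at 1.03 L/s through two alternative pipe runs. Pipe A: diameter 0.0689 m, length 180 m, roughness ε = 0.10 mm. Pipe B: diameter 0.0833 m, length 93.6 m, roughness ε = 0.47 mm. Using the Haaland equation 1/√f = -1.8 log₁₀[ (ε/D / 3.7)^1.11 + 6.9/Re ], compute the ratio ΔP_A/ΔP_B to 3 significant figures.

Pipe A: V = Q/A = 0.00103/0.003728 = 0.2763 m/s; Re = 1.207e+04; ε/D = 0.00145; Haaland → f = 0.03146; ΔP_A = f(L/D)(ρV²/2) = 2465 Pa.
Pipe B: V = Q/A = 0.00103/0.00545 = 0.189 m/s; Re = 9979; ε/D = 0.00564; Haaland → f = 0.03821; ΔP_B = f(L/D)(ρV²/2) = 602.7 Pa.
ΔP_A/ΔP_B = 2465/602.7 = 4.09.

ΔP_A/ΔP_B ≈ 4.09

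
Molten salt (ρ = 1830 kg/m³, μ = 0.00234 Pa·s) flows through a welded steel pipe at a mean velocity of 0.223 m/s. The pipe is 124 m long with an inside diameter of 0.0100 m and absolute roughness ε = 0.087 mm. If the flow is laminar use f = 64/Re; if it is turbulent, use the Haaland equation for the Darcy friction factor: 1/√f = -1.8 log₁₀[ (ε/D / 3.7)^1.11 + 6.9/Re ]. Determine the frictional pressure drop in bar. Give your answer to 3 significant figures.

ΔP ≈ 0.207 bar

Reynolds number Re = ρVD/μ = 1830 · 0.223 · 0.01 / 0.00234 = 1744.
Re < 2300 → laminar flow, so f = 64/Re = 64/1744 = 0.0367 (the turbulent correlation is not needed).
Darcy-Weisbach: ΔP = f(L/D)(ρV²/2) = 0.0367·(124/0.01)·(1830·0.223²/2) = 0.0367·1.24e+04·45.5 = 2.071e+04 Pa.
ΔP = 2.071e+04 Pa = 0.207 bar.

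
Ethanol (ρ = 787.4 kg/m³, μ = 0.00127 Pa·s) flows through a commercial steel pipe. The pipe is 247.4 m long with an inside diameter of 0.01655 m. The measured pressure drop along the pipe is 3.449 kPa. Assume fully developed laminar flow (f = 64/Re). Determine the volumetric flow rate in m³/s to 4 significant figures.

For laminar flow, f = 64/Re with Re = ρVD/μ, so Darcy-Weisbach reduces to ΔP = 32μLV/D². Solving for V: V = ΔP·D²/(32μL) = 3449·(0.01655)²/(32·0.00127·247.4) = 0.09396 m/s.
Check: Re = ρVD/μ = 787.4·0.09396·0.01655/0.00127 = 964.1 < 2300, so the laminar assumption holds.
Q = V·A = 0.09396·(π/4·0.01655²) = 2.021e-05 m³/s = 2.021×10^-5 m³/s.

Q ≈ 2.021×10^-5 m³/s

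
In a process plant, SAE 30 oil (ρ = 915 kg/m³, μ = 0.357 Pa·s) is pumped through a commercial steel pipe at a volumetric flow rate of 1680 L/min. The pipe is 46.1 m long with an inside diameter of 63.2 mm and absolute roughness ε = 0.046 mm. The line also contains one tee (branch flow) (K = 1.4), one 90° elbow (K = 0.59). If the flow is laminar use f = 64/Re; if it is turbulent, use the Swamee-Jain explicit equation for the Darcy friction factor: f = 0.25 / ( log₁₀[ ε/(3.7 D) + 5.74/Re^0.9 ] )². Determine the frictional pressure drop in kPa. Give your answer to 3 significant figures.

ΔP ≈ 1250 kPa

Q = 1680 L/min = 1680/60000 = 0.028 m³/s.
Cross-sectional area A = πD²/4 = π(0.0632)²/4 = 0.003137 m²; mean velocity V = Q/A = 0.028/0.003137 = 8.926 m/s.
Reynolds number Re = ρVD/μ = 915 · 8.926 · 0.0632 / 0.357 = 1446.
Re < 2300 → laminar flow, so f = 64/Re = 64/1446 = 0.04427 (the turbulent correlation is not needed).
Total minor-loss coefficient ΣK = 1·1.4 + 1·0.59 = 1.99.
ΔP = [f·L/D + ΣK]·(ρV²/2) = [0.04427·46.1/0.0632 + 1.99]·(915·8.926²/2) = [32.29 + 1.99]·3.645e+04 = 1.249e+06 Pa.
ΔP = 1.249e+06 Pa = 1250 kPa.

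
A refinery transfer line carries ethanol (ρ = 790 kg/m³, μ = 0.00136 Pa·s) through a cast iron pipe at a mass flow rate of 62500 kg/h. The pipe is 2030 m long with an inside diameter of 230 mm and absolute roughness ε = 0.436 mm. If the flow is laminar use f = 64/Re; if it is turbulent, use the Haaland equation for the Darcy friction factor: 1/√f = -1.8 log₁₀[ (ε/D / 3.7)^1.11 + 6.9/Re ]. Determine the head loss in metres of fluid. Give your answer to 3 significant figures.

h_f ≈ 3.18 m

ṁ = 62500 kg/h = 62500/3600 = 17.36 kg/s.
A = πD²/4 = π(0.23)²/4 = 0.04155 m²; mean velocity V = ṁ/(ρA) = 17.36/(790 · 0.04155) = 0.5289 m/s.
Reynolds number Re = ρVD/μ = 790 · 0.5289 · 0.23 / 0.00136 = 7.067e+04.
Re > 4000 → turbulent. Relative roughness ε/D = 0.000436/0.23 = 0.0019. Haaland: 1/√f = -1.8 log₁₀[(0.0019/3.7)^1.11 + 6.9/7.067e+04] = -1.8 log₁₀[0.000223 + 9.76e-05] = 6.29, so f = 0.02528.
Darcy-Weisbach: ΔP = f(L/D)(ρV²/2) = 0.02528·(2030/0.23)·(790·0.5289²/2) = 0.02528·8826·110.5 = 2.465e+04 Pa.
Head loss h_f = ΔP/(ρg) = 2.465e+04/(790·9.81) = 3.18 m.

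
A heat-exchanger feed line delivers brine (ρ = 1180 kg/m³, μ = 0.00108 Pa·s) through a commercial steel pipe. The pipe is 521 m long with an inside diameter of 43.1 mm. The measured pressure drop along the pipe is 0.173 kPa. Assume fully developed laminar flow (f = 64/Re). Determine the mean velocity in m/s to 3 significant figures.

V ≈ 0.0178 m/s

For laminar flow, f = 64/Re with Re = ρVD/μ, so Darcy-Weisbach reduces to ΔP = 32μLV/D². Solving for V: V = ΔP·D²/(32μL) = 173·(0.0431)²/(32·0.00108·521) = 0.01785 m/s.
Check: Re = ρVD/μ = 1180·0.01785·0.0431/0.00108 = 840.5 < 2300, so the laminar assumption holds.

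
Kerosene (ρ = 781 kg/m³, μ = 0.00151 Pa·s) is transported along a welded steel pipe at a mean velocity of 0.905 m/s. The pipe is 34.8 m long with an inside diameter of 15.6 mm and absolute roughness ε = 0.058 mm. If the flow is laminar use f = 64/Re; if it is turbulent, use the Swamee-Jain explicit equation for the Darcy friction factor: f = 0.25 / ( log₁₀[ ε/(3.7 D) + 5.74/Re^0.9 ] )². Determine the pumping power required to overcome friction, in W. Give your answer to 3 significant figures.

P ≈ 4.80 W

Reynolds number Re = ρVD/μ = 781 · 0.905 · 0.0156 / 0.00151 = 7302.
Re > 4000 → turbulent. Relative roughness ε/D = 5.8e-05/0.0156 = 0.00372. Swamee-Jain: f = 0.25/(log₁₀[0.00372/3.7 + 5.74/7302^0.9])² = 0.25/(log₁₀[0.001 + 0.00191])² = 0.25/(-2.535)² = 0.03891.
Darcy-Weisbach: ΔP = f(L/D)(ρV²/2) = 0.03891·(34.8/0.0156)·(781·0.905²/2) = 0.03891·2231·319.8 = 2.776e+04 Pa.
Q = V·A = 0.905·0.0001911 = 0.000173 m³/s.
Pumping power P = QΔP = 0.000173·2.776e+04 = 4.802 W = 4.80 W.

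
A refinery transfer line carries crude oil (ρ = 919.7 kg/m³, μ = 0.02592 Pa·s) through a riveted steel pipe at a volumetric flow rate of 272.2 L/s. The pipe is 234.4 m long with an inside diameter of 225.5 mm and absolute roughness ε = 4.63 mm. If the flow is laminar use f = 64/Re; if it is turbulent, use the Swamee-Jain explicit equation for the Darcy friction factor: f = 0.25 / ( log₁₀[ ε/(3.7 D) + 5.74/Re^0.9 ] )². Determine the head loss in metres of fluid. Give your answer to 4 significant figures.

h_f ≈ 123.5 m

Q = 272.2 L/s = 272.2/1000 = 0.2722 m³/s.
Cross-sectional area A = πD²/4 = π(0.2255)²/4 = 0.03994 m²; mean velocity V = Q/A = 0.2722/0.03994 = 6.816 m/s.
Reynolds number Re = ρVD/μ = 919.7 · 6.816 · 0.2255 / 0.0259 = 5.453e+04.
Re > 4000 → turbulent. Relative roughness ε/D = 0.00463/0.2255 = 0.0205. Swamee-Jain: f = 0.25/(log₁₀[0.0205/3.7 + 5.74/5.453e+04^0.9])² = 0.25/(log₁₀[0.00555 + 0.000313])² = 0.25/(-2.232)² = 0.05019.
Darcy-Weisbach: ΔP = f(L/D)(ρV²/2) = 0.05019·(234.4/0.2255)·(919.7·6.816²/2) = 0.05019·1039·2.136e+04 = 1.114e+06 Pa.
Head loss h_f = ΔP/(ρg) = 1.114e+06/(919.7·9.81) = 123.5 m.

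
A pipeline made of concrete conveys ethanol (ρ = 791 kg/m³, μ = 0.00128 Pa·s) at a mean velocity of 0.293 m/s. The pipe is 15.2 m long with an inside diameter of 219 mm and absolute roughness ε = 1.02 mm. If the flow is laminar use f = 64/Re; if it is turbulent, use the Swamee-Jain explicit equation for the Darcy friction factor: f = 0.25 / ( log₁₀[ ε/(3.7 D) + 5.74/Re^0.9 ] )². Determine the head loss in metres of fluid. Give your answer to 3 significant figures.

h_f ≈ 0.00985 m

Reynolds number Re = ρVD/μ = 791 · 0.293 · 0.219 / 0.00128 = 3.965e+04.
Re > 4000 → turbulent. Relative roughness ε/D = 0.00102/0.219 = 0.00466. Swamee-Jain: f = 0.25/(log₁₀[0.00466/3.7 + 5.74/3.965e+04^0.9])² = 0.25/(log₁₀[0.00126 + 0.000417])² = 0.25/(-2.776)² = 0.03245.
Darcy-Weisbach: ΔP = f(L/D)(ρV²/2) = 0.03245·(15.2/0.219)·(791·0.293²/2) = 0.03245·69.41·33.95 = 76.47 Pa.
Head loss h_f = ΔP/(ρg) = 76.47/(791·9.81) = 0.00985 m.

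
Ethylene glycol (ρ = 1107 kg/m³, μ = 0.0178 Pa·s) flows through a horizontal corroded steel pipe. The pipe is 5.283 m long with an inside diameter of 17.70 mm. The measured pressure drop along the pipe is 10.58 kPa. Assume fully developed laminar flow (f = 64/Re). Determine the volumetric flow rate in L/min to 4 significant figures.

For laminar flow, f = 64/Re with Re = ρVD/μ, so Darcy-Weisbach reduces to ΔP = 32μLV/D². Solving for V: V = ΔP·D²/(32μL) = 1.058e+04·(0.0177)²/(32·0.0178·5.283) = 1.101 m/s.
Check: Re = ρVD/μ = 1107·1.101·0.0177/0.0178 = 1213 < 2300, so the laminar assumption holds.
Q = V·A = 1.101·(π/4·0.0177²) = 0.000271 m³/s = 16.26 L/min.

Q ≈ 16.26 L/min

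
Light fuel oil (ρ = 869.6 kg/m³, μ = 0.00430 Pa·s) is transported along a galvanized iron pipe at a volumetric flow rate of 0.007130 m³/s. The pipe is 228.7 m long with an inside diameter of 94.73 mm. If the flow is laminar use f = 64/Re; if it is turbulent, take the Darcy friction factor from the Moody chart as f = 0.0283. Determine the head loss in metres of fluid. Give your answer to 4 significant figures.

Cross-sectional area A = πD²/4 = π(0.09473)²/4 = 0.007048 m²; mean velocity V = Q/A = 0.00713/0.007048 = 1.012 m/s.
Reynolds number Re = ρVD/μ = 869.6 · 1.012 · 0.09473 / 0.0043 = 1.938e+04.
Re > 4000 → turbulent; use the Moody-chart value f = 0.0283.
Darcy-Weisbach: ΔP = f(L/D)(ρV²/2) = 0.0283·(228.7/0.09473)·(869.6·1.012²/2) = 0.0283·2414·445 = 3.04e+04 Pa.
Head loss h_f = ΔP/(ρg) = 3.04e+04/(869.6·9.81) = 3.564 m.

h_f ≈ 3.564 m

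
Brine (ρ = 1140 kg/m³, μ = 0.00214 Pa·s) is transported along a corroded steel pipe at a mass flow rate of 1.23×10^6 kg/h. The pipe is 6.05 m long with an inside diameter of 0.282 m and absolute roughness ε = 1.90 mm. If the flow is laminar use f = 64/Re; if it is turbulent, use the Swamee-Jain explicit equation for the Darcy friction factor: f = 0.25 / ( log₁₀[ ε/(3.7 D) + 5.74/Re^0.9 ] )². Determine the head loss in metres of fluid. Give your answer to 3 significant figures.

h_f ≈ 0.843 m

ṁ = 1.23×10^6 kg/h = 1.23×10^6/3600 = 341.7 kg/s.
A = πD²/4 = π(0.282)²/4 = 0.06246 m²; mean velocity V = ṁ/(ρA) = 341.7/(1140 · 0.06246) = 4.799 m/s.
Reynolds number Re = ρVD/μ = 1140 · 4.799 · 0.282 / 0.00214 = 7.209e+05.
Re > 4000 → turbulent. Relative roughness ε/D = 0.0019/0.282 = 0.00674. Swamee-Jain: f = 0.25/(log₁₀[0.00674/3.7 + 5.74/7.209e+05^0.9])² = 0.25/(log₁₀[0.00182 + 3.07e-05])² = 0.25/(-2.732)² = 0.03348.
Darcy-Weisbach: ΔP = f(L/D)(ρV²/2) = 0.03348·(6.05/0.282)·(1140·4.799²/2) = 0.03348·21.45·1.312e+04 = 9428 Pa.
Head loss h_f = ΔP/(ρg) = 9428/(1140·9.81) = 0.843 m.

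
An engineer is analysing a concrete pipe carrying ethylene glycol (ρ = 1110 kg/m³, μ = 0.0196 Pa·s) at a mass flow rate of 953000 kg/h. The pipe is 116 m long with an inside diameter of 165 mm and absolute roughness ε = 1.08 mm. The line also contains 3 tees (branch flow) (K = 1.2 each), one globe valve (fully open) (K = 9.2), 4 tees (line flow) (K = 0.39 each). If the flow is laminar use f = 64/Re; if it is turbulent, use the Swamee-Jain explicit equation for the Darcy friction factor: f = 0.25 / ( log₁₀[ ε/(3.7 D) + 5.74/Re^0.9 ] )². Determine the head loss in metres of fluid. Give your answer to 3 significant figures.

h_f ≈ 243 m

ṁ = 953000 kg/h = 953000/3600 = 264.7 kg/s.
A = πD²/4 = π(0.165)²/4 = 0.02138 m²; mean velocity V = ṁ/(ρA) = 264.7/(1110 · 0.02138) = 11.15 m/s.
Reynolds number Re = ρVD/μ = 1110 · 11.15 · 0.165 / 0.0196 = 1.042e+05.
Re > 4000 → turbulent. Relative roughness ε/D = 0.00108/0.165 = 0.00655. Swamee-Jain: f = 0.25/(log₁₀[0.00655/3.7 + 5.74/1.042e+05^0.9])² = 0.25/(log₁₀[0.00177 + 0.000175])² = 0.25/(-2.711)² = 0.03401.
Total minor-loss coefficient ΣK = 3·1.2 + 1·9.2 + 4·0.39 = 14.4.
ΔP = [f·L/D + ΣK]·(ρV²/2) = [0.03401·116/0.165 + 14.4]·(1110·11.15²/2) = [23.91 + 14.4]·6.904e+04 = 2.642e+06 Pa.
Head loss h_f = ΔP/(ρg) = 2.642e+06/(1110·9.81) = 243 m.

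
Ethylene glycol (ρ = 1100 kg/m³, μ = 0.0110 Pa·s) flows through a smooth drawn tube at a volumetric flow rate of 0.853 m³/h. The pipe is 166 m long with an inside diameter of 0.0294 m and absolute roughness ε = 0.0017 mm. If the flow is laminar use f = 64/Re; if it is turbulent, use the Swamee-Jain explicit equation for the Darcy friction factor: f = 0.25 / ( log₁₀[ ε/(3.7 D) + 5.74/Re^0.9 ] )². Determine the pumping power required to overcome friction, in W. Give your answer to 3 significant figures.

Q = 0.853 m³/h = 0.853/3600 = 0.0002369 m³/s.
Cross-sectional area A = πD²/4 = π(0.0294)²/4 = 0.0006789 m²; mean velocity V = Q/A = 0.0002369/0.0006789 = 0.349 m/s.
Reynolds number Re = ρVD/μ = 1100 · 0.349 · 0.0294 / 0.011 = 1026.
Re < 2300 → laminar flow, so f = 64/Re = 64/1026 = 0.06237 (the turbulent correlation is not needed).
Darcy-Weisbach: ΔP = f(L/D)(ρV²/2) = 0.06237·(166/0.0294)·(1100·0.349²/2) = 0.06237·5646·67 = 2.359e+04 Pa.
Pumping power P = QΔP = 0.0002369·2.359e+04 = 5.591 W = 5.59 W.

P ≈ 5.59 W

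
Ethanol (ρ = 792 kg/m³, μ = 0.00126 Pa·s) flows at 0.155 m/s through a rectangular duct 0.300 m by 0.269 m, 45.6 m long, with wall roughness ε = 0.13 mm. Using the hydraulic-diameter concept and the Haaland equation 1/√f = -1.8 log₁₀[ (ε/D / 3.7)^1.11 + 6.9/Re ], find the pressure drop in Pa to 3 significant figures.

Hydraulic diameter D_h = 4A/P = 4·(0.3·0.269)/(2·(0.3+0.269)) = 0.3228/1.138 = 0.2837 m.
Re = ρVD_h/μ = 792·0.155·0.2837/0.00126 = 2.764e+04.
ε/D_h = 0.00013/0.2837 = 0.000458; Haaland gives 1/√f = -1.8 log₁₀[4.6e-05+0.00025] = 6.352, so f = 0.02478.
ΔP = f(L/D_h)(ρV²/2) = 0.02478·45.6/0.2837·9.514 = 37.9 Pa.

ΔP ≈ 37.9 Pa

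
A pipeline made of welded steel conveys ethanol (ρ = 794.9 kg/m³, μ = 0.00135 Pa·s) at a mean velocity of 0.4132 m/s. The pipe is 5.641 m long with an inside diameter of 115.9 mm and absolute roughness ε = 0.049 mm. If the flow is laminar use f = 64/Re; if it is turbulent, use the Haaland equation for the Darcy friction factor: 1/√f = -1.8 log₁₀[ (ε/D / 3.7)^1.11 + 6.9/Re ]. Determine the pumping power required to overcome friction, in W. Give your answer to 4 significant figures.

Reynolds number Re = ρVD/μ = 794.9 · 0.4132 · 0.1159 / 0.00135 = 2.82e+04.
Re > 4000 → turbulent. Relative roughness ε/D = 4.9e-05/0.1159 = 0.000423. Haaland: 1/√f = -1.8 log₁₀[(0.000423/3.7)^1.11 + 6.9/2.82e+04] = -1.8 log₁₀[4.21e-05 + 0.000245] = 6.376, so f = 0.0246.
Darcy-Weisbach: ΔP = f(L/D)(ρV²/2) = 0.0246·(5.641/0.1159)·(794.9·0.4132²/2) = 0.0246·48.67·67.86 = 81.23 Pa.
Q = V·A = 0.4132·0.01055 = 0.004359 m³/s.
Pumping power P = QΔP = 0.004359·81.23 = 0.35412 W = 0.3541 W.

P ≈ 0.3541 W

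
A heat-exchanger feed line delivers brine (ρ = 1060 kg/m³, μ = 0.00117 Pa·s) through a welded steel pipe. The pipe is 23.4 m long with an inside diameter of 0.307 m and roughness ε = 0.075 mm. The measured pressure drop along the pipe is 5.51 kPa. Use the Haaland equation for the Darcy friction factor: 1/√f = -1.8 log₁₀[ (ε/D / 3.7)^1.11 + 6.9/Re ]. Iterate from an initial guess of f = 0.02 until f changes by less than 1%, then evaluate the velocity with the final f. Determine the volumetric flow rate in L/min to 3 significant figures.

Q ≈ 13300 L/min

Rearranging Darcy-Weisbach: V = √(2·ΔP·D/(f·L·ρ)). With ε/D = 7.5e-05/0.307 = 0.000244, iterate starting from f = 0.02:
  f = 0.02 → V = √(2·5510·0.307/(0.02·23.4·1060)) = 2.611 m/s; Re = ρVD/μ = 7.263e+05; f → 0.01531
  f = 0.01531 → V = 2.984 m/s; Re = 8.301e+05; f → 0.0152
Converged (Δf/f < 1%). With the final f = 0.0152: V = √(2·5510·0.307/(0.0152·23.4·1060)) = 2.995 m/s.
Q = V·A = 2.995·(π/4·0.307²) = 0.2217 m³/s = 13300 L/min.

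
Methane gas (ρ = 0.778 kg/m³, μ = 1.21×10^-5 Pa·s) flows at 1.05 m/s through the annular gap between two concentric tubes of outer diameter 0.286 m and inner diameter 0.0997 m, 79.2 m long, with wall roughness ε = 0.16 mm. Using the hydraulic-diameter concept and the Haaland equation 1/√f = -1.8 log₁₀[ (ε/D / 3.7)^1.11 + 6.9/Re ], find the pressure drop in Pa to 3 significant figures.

ΔP ≈ 5.52 Pa

Hydraulic diameter D_h = 4A/P = D_o - D_i = 0.286 - 0.0997 = 0.1863 m.
Re = ρVD_h/μ = 0.778·1.05·0.1863/1.21e-05 = 1.258e+04.
ε/D_h = 0.00016/0.1863 = 0.000859; Haaland gives 1/√f = -1.8 log₁₀[9.25e-05+0.000549] = 5.748, so f = 0.03027.
ΔP = f(L/D_h)(ρV²/2) = 0.03027·79.2/0.1863·0.4289 = 5.519 Pa.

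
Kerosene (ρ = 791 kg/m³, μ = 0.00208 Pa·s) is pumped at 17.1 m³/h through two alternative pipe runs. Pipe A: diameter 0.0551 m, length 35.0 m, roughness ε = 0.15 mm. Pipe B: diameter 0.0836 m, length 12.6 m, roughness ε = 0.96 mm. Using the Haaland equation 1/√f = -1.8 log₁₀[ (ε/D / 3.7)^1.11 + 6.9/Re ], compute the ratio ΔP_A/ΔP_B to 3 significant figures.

ΔP_A/ΔP_B ≈ 15.2

Pipe A: V = Q/A = 0.00475/0.002384 = 1.992 m/s; Re = 4.174e+04; ε/D = 0.00272; Haaland → f = 0.02829; ΔP_A = f(L/D)(ρV²/2) = 2.821e+04 Pa.
Pipe B: V = Q/A = 0.00475/0.005489 = 0.8653 m/s; Re = 2.751e+04; ε/D = 0.0115; Haaland → f = 0.04164; ΔP_B = f(L/D)(ρV²/2) = 1859 Pa.
ΔP_A/ΔP_B = 2.821e+04/1859 = 15.2.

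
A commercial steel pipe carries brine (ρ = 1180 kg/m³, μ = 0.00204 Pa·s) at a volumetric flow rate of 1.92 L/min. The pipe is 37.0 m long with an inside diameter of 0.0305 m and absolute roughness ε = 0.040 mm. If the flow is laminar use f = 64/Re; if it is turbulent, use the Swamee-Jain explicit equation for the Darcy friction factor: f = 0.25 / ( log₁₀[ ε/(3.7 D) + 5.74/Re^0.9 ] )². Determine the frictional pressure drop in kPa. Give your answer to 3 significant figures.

ΔP ≈ 0.114 kPa

Q = 1.92 L/min = 1.92/60000 = 3.2e-05 m³/s.
Cross-sectional area A = πD²/4 = π(0.0305)²/4 = 0.0007306 m²; mean velocity V = Q/A = 3.2e-05/0.0007306 = 0.0438 m/s.
Reynolds number Re = ρVD/μ = 1180 · 0.0438 · 0.0305 / 0.00204 = 772.7.
Re < 2300 → laminar flow, so f = 64/Re = 64/772.7 = 0.08283 (the turbulent correlation is not needed).
Darcy-Weisbach: ΔP = f(L/D)(ρV²/2) = 0.08283·(37/0.0305)·(1180·0.0438²/2) = 0.08283·1213·1.132 = 113.7 Pa.
ΔP = 113.7 Pa = 0.114 kPa.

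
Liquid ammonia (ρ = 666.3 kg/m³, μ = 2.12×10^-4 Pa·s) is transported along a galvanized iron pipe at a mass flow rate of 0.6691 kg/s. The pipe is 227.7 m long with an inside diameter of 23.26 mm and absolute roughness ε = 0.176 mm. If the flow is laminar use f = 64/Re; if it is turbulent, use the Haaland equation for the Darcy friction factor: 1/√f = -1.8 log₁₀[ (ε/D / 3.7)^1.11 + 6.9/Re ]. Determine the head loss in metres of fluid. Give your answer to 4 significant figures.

A = πD²/4 = π(0.02326)²/4 = 0.0004249 m²; mean velocity V = ṁ/(ρA) = 0.6691/(666.3 · 0.0004249) = 2.363 m/s.
Reynolds number Re = ρVD/μ = 666.3 · 2.363 · 0.02326 / 0.000212 = 1.728e+05.
Re > 4000 → turbulent. Relative roughness ε/D = 0.000176/0.02326 = 0.00757. Haaland: 1/√f = -1.8 log₁₀[(0.00757/3.7)^1.11 + 6.9/1.728e+05] = -1.8 log₁₀[0.00103 + 3.99e-05] = 5.344, so f = 0.03502.
Darcy-Weisbach: ΔP = f(L/D)(ρV²/2) = 0.03502·(227.7/0.02326)·(666.3·2.363²/2) = 0.03502·9789·1861 = 6.379e+05 Pa.
Head loss h_f = ΔP/(ρg) = 6.379e+05/(666.3·9.81) = 97.59 m.

h_f ≈ 97.59 m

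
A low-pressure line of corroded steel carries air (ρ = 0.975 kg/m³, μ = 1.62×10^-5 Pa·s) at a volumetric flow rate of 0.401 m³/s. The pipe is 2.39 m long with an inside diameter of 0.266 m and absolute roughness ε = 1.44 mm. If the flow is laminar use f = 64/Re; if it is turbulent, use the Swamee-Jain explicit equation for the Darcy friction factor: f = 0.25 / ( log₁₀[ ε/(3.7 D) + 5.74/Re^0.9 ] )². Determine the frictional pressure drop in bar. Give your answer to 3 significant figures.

Cross-sectional area A = πD²/4 = π(0.266)²/4 = 0.05557 m²; mean velocity V = Q/A = 0.401/0.05557 = 7.216 m/s.
Reynolds number Re = ρVD/μ = 0.975 · 7.216 · 0.266 / 1.62e-05 = 1.155e+05.
Re > 4000 → turbulent. Relative roughness ε/D = 0.00144/0.266 = 0.00541. Swamee-Jain: f = 0.25/(log₁₀[0.00541/3.7 + 5.74/1.155e+05^0.9])² = 0.25/(log₁₀[0.00146 + 0.000159])² = 0.25/(-2.79)² = 0.03212.
Darcy-Weisbach: ΔP = f(L/D)(ρV²/2) = 0.03212·(2.39/0.266)·(0.975·7.216²/2) = 0.03212·8.985·25.38 = 7.326 Pa.
ΔP = 7.326 Pa = 7.33×10^-5 bar.

ΔP ≈ 7.33×10^-5 bar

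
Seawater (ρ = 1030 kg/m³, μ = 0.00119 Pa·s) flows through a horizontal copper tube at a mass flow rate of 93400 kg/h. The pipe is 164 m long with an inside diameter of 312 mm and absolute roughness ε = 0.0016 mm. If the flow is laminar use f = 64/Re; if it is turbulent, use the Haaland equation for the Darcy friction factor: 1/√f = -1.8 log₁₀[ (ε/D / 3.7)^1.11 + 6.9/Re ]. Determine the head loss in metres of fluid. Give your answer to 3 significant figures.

ṁ = 93400 kg/h = 93400/3600 = 25.94 kg/s.
A = πD²/4 = π(0.312)²/4 = 0.07645 m²; mean velocity V = ṁ/(ρA) = 25.94/(1030 · 0.07645) = 0.3295 m/s.
Reynolds number Re = ρVD/μ = 1030 · 0.3295 · 0.312 / 0.00119 = 8.897e+04.
Re > 4000 → turbulent. Relative roughness ε/D = 1.6e-06/0.312 = 5.13e-06. Haaland: 1/√f = -1.8 log₁₀[(5.13e-06/3.7)^1.11 + 6.9/8.897e+04] = -1.8 log₁₀[3.14e-07 + 7.76e-05] = 7.396, so f = 0.01828.
Darcy-Weisbach: ΔP = f(L/D)(ρV²/2) = 0.01828·(164/0.312)·(1030·0.3295²/2) = 0.01828·525.6·55.9 = 537.2 Pa.
Head loss h_f = ΔP/(ρg) = 537.2/(1030·9.81) = 0.0532 m.

h_f ≈ 0.0532 m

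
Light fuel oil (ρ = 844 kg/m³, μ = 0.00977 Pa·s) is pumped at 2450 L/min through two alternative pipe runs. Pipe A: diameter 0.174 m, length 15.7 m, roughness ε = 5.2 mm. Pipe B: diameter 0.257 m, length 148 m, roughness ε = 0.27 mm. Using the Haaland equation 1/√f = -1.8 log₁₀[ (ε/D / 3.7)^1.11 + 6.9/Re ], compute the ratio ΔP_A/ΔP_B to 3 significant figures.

ΔP_A/ΔP_B ≈ 1.53

Pipe A: V = Q/A = 0.04083/0.02378 = 1.717 m/s; Re = 2.581e+04; ε/D = 0.0299; Haaland → f = 0.05839; ΔP_A = f(L/D)(ρV²/2) = 6556 Pa.
Pipe B: V = Q/A = 0.04083/0.05187 = 0.7872 m/s; Re = 1.748e+04; ε/D = 0.00105; Haaland → f = 0.02848; ΔP_B = f(L/D)(ρV²/2) = 4288 Pa.
ΔP_A/ΔP_B = 6556/4288 = 1.53.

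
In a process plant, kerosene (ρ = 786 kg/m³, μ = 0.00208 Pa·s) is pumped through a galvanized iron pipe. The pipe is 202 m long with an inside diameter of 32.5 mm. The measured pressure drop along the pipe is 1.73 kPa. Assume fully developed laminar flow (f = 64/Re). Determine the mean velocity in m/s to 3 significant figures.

For laminar flow, f = 64/Re with Re = ρVD/μ, so Darcy-Weisbach reduces to ΔP = 32μLV/D². Solving for V: V = ΔP·D²/(32μL) = 1730·(0.0325)²/(32·0.00208·202) = 0.1359 m/s.
Check: Re = ρVD/μ = 786·0.1359·0.0325/0.00208 = 1669 < 2300, so the laminar assumption holds.

V ≈ 0.136 m/s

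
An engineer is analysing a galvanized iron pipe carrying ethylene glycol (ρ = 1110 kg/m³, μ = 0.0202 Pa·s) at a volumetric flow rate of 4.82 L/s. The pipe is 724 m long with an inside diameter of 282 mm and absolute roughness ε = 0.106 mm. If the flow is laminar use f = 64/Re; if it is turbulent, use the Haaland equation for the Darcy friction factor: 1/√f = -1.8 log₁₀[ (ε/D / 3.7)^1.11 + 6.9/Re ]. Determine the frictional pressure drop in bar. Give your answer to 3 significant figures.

Q = 4.82 L/s = 4.82/1000 = 0.00482 m³/s.
Cross-sectional area A = πD²/4 = π(0.282)²/4 = 0.06246 m²; mean velocity V = Q/A = 0.00482/0.06246 = 0.07717 m/s.
Reynolds number Re = ρVD/μ = 1110 · 0.07717 · 0.282 / 0.0202 = 1196.
Re < 2300 → laminar flow, so f = 64/Re = 64/1196 = 0.05352 (the turbulent correlation is not needed).
Darcy-Weisbach: ΔP = f(L/D)(ρV²/2) = 0.05352·(724/0.282)·(1110·0.07717²/2) = 0.05352·2567·3.305 = 454.2 Pa.
ΔP = 454.2 Pa = 0.00454 bar.

ΔP ≈ 0.00454 bar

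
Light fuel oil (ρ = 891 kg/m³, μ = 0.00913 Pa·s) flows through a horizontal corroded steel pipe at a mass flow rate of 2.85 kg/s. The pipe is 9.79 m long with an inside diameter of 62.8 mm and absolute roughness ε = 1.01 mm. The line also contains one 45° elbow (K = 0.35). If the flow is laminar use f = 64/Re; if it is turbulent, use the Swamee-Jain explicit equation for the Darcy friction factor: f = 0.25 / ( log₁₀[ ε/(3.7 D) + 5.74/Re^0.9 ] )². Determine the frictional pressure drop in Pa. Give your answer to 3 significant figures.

A = πD²/4 = π(0.0628)²/4 = 0.003097 m²; mean velocity V = ṁ/(ρA) = 2.85/(891 · 0.003097) = 1.033 m/s.
Reynolds number Re = ρVD/μ = 891 · 1.033 · 0.0628 / 0.00913 = 6329.
Re > 4000 → turbulent. Relative roughness ε/D = 0.00101/0.0628 = 0.0161. Swamee-Jain: f = 0.25/(log₁₀[0.0161/3.7 + 5.74/6329^0.9])² = 0.25/(log₁₀[0.00435 + 0.00218])² = 0.25/(-2.186)² = 0.05234.
Total minor-loss coefficient ΣK = 1·0.35 = 0.35.
ΔP = [f·L/D + ΣK]·(ρV²/2) = [0.05234·9.79/0.0628 + 0.35]·(891·1.033²/2) = [8.159 + 0.35]·475.1 = 4042 Pa.

ΔP ≈ 4040 Pa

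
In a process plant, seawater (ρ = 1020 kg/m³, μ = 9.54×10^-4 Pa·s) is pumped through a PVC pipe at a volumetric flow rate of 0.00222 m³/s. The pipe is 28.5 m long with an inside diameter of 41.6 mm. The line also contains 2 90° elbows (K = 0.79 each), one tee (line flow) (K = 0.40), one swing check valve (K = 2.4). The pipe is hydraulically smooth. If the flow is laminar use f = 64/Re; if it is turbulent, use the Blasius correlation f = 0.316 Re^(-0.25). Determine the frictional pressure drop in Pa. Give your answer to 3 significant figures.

ΔP ≈ 23900 Pa

Cross-sectional area A = πD²/4 = π(0.0416)²/4 = 0.001359 m²; mean velocity V = Q/A = 0.00222/0.001359 = 1.633 m/s.
Reynolds number Re = ρVD/μ = 1020 · 1.633 · 0.0416 / 0.000954 = 7.265e+04.
Re > 4000 → turbulent. Smooth-pipe (Blasius): f = 0.316 Re^(-0.25) = 0.316/(7.265e+04)^0.25 = 0.01925.
Total minor-loss coefficient ΣK = 2·0.79 + 1·0.4 + 1·2.4 = 4.38.
ΔP = [f·L/D + ΣK]·(ρV²/2) = [0.01925·28.5/0.0416 + 4.38]·(1020·1.633²/2) = [13.19 + 4.38]·1361 = 2.39e+04 Pa.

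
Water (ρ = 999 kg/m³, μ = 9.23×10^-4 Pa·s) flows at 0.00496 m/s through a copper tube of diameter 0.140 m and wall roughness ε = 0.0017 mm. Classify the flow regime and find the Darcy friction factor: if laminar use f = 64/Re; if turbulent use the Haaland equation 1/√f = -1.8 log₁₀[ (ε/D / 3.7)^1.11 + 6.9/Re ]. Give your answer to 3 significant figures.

f ≈ 0.0852

Re = ρVD/μ = 999·0.00496·0.14/0.000923 = 751.6.
Re < 2300 → laminar, so f = 64/Re = 0.08515 (roughness is irrelevant in laminar flow).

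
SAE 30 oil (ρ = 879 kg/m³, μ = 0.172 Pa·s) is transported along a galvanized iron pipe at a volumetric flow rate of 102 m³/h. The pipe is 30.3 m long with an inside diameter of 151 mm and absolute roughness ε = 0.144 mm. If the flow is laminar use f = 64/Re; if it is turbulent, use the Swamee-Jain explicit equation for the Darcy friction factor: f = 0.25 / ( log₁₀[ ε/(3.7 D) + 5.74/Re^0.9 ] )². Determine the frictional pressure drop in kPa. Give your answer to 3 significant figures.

ΔP ≈ 11.6 kPa

Q = 102 m³/h = 102/3600 = 0.02833 m³/s.
Cross-sectional area A = πD²/4 = π(0.151)²/4 = 0.01791 m²; mean velocity V = Q/A = 0.02833/0.01791 = 1.582 m/s.
Reynolds number Re = ρVD/μ = 879 · 1.582 · 0.151 / 0.172 = 1221.
Re < 2300 → laminar flow, so f = 64/Re = 64/1221 = 0.05242 (the turbulent correlation is not needed).
Darcy-Weisbach: ΔP = f(L/D)(ρV²/2) = 0.05242·(30.3/0.151)·(879·1.582²/2) = 0.05242·200.7·1100 = 1.157e+04 Pa.
ΔP = 1.157e+04 Pa = 11.6 kPa.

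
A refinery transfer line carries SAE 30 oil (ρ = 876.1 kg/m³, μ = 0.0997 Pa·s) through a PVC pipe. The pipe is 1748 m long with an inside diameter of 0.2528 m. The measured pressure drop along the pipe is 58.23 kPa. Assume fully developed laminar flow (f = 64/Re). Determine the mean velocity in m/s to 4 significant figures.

V ≈ 0.6673 m/s

For laminar flow, f = 64/Re with Re = ρVD/μ, so Darcy-Weisbach reduces to ΔP = 32μLV/D². Solving for V: V = ΔP·D²/(32μL) = 5.823e+04·(0.2528)²/(32·0.0997·1748) = 0.6673 m/s.
Check: Re = ρVD/μ = 876.1·0.6673·0.2528/0.0997 = 1482 < 2300, so the laminar assumption holds.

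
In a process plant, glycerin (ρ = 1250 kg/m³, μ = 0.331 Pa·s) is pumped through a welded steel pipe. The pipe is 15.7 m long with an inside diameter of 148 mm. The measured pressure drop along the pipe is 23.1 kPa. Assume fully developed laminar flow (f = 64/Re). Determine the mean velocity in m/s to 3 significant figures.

For laminar flow, f = 64/Re with Re = ρVD/μ, so Darcy-Weisbach reduces to ΔP = 32μLV/D². Solving for V: V = ΔP·D²/(32μL) = 2.31e+04·(0.148)²/(32·0.331·15.7) = 3.043 m/s.
Check: Re = ρVD/μ = 1250·3.043·0.148/0.331 = 1701 < 2300, so the laminar assumption holds.

V ≈ 3.04 m/s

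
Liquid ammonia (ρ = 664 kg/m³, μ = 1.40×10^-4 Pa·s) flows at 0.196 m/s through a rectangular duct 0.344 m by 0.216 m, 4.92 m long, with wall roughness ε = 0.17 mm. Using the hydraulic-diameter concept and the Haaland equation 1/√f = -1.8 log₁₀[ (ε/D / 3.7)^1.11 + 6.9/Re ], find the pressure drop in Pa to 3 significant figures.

Hydraulic diameter D_h = 4A/P = 4·(0.344·0.216)/(2·(0.344+0.216)) = 0.2972/1.12 = 0.2654 m.
Re = ρVD_h/μ = 664·0.196·0.2654/0.00014 = 2.467e+05.
ε/D_h = 0.00017/0.2654 = 0.000641; Haaland gives 1/√f = -1.8 log₁₀[6.68e-05+2.8e-05] = 7.242, so f = 0.01907.
ΔP = f(L/D_h)(ρV²/2) = 0.01907·4.92/0.2654·12.75 = 4.508 Pa.

ΔP ≈ 4.51 Pa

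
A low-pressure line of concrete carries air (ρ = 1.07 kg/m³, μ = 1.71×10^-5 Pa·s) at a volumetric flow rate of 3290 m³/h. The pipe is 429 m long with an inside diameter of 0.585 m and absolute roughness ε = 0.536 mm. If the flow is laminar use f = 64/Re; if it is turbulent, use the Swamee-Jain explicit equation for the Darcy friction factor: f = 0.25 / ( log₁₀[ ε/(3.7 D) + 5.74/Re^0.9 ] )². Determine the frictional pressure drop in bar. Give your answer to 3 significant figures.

ΔP ≈ 9.80×10^-4 bar

Q = 3290 m³/h = 3290/3600 = 0.9139 m³/s.
Cross-sectional area A = πD²/4 = π(0.585)²/4 = 0.2688 m²; mean velocity V = Q/A = 0.9139/0.2688 = 3.4 m/s.
Reynolds number Re = ρVD/μ = 1.07 · 3.4 · 0.585 / 1.71e-05 = 1.245e+05.
Re > 4000 → turbulent. Relative roughness ε/D = 0.000536/0.585 = 0.000916. Swamee-Jain: f = 0.25/(log₁₀[0.000916/3.7 + 5.74/1.245e+05^0.9])² = 0.25/(log₁₀[0.000248 + 0.000149])² = 0.25/(-3.402)² = 0.02161.
Darcy-Weisbach: ΔP = f(L/D)(ρV²/2) = 0.02161·(429/0.585)·(1.07·3.4²/2) = 0.02161·733.3·6.185 = 98 Pa.
ΔP = 98 Pa = 9.80×10^-4 bar.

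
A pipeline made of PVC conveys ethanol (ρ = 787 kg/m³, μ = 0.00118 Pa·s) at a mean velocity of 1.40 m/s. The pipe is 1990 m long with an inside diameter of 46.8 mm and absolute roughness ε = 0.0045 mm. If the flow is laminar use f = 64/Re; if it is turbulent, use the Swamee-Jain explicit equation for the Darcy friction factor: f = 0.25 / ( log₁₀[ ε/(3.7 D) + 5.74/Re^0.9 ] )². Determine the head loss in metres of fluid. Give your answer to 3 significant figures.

h_f ≈ 92.5 m

Reynolds number Re = ρVD/μ = 787 · 1.4 · 0.0468 / 0.00118 = 4.37e+04.
Re > 4000 → turbulent. Relative roughness ε/D = 4.5e-06/0.0468 = 9.62e-05. Swamee-Jain: f = 0.25/(log₁₀[9.62e-05/3.7 + 5.74/4.37e+04^0.9])² = 0.25/(log₁₀[2.6e-05 + 0.000382])² = 0.25/(-3.389)² = 0.02177.
Darcy-Weisbach: ΔP = f(L/D)(ρV²/2) = 0.02177·(1990/0.0468)·(787·1.4²/2) = 0.02177·4.252e+04·771.3 = 7.139e+05 Pa.
Head loss h_f = ΔP/(ρg) = 7.139e+05/(787·9.81) = 92.5 m.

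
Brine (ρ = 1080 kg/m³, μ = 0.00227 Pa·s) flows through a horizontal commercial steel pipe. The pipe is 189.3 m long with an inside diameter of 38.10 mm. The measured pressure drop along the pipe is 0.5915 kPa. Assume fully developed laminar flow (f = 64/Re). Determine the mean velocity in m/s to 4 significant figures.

For laminar flow, f = 64/Re with Re = ρVD/μ, so Darcy-Weisbach reduces to ΔP = 32μLV/D². Solving for V: V = ΔP·D²/(32μL) = 591.5·(0.0381)²/(32·0.00227·189.3) = 0.06244 m/s.
Check: Re = ρVD/μ = 1080·0.06244·0.0381/0.00227 = 1132 < 2300, so the laminar assumption holds.

V ≈ 0.06244 m/s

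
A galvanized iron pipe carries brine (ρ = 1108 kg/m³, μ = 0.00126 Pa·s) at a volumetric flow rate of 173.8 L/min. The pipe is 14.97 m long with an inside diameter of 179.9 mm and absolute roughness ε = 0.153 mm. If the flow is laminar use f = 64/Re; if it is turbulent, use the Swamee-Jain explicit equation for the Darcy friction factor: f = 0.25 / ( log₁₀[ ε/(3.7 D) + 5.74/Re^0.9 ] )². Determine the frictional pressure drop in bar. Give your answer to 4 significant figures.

ΔP ≈ 1.700×10^-4 bar

Q = 173.8 L/min = 173.8/60000 = 0.002897 m³/s.
Cross-sectional area A = πD²/4 = π(0.1799)²/4 = 0.02542 m²; mean velocity V = Q/A = 0.002897/0.02542 = 0.114 m/s.
Reynolds number Re = ρVD/μ = 1108 · 0.114 · 0.1799 / 0.00126 = 1.803e+04.
Re > 4000 → turbulent. Relative roughness ε/D = 0.000153/0.1799 = 0.00085. Swamee-Jain: f = 0.25/(log₁₀[0.00085/3.7 + 5.74/1.803e+04^0.9])² = 0.25/(log₁₀[0.00023 + 0.000848])² = 0.25/(-2.967)² = 0.02839.
Darcy-Weisbach: ΔP = f(L/D)(ρV²/2) = 0.02839·(14.97/0.1799)·(1108·0.114²/2) = 0.02839·83.21·7.195 = 17 Pa.
ΔP = 17 Pa = 1.700×10^-4 bar.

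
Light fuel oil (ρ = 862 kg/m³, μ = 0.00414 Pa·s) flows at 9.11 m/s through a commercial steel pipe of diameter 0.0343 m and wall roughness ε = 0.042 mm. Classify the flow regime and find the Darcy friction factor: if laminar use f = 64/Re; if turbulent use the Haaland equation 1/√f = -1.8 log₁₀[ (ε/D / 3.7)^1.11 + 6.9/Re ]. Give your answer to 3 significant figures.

Re = ρVD/μ = 862·9.11·0.0343/0.00414 = 6.506e+04.
Re > 4000 → turbulent. ε/D = 4.2e-05/0.0343 = 0.00122; Haaland: 1/√f = -1.8 log₁₀[0.000137 + 0.000106] = 6.506, so f = 0.02363.

f ≈ 0.0236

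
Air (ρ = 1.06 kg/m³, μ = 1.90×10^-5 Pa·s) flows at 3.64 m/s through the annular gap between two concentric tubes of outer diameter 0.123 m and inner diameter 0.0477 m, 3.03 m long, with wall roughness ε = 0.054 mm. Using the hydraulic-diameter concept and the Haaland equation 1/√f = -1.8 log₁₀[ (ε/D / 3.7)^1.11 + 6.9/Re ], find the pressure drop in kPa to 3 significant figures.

Hydraulic diameter D_h = 4A/P = D_o - D_i = 0.123 - 0.0477 = 0.0753 m.
Re = ρVD_h/μ = 1.06·3.64·0.0753/1.9e-05 = 1.529e+04.
ε/D_h = 5.4e-05/0.0753 = 0.000717; Haaland gives 1/√f = -1.8 log₁₀[7.57e-05+0.000451] = 5.901, so f = 0.02872.
ΔP = f(L/D_h)(ρV²/2) = 0.02872·3.03/0.0753·7.022 = 8.115 Pa.
ΔP = 0.00812 kPa.

ΔP ≈ 0.00812 kPa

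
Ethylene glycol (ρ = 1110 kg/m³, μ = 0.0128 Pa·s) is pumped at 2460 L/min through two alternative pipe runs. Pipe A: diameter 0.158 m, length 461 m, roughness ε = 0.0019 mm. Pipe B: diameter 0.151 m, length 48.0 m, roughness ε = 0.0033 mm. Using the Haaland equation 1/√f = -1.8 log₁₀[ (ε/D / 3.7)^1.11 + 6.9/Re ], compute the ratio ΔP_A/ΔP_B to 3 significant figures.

Pipe A: V = Q/A = 0.041/0.01961 = 2.091 m/s; Re = 2.865e+04; ε/D = 1.2e-05; Haaland → f = 0.02359; ΔP_A = f(L/D)(ρV²/2) = 1.671e+05 Pa.
Pipe B: V = Q/A = 0.041/0.01791 = 2.289 m/s; Re = 2.998e+04; ε/D = 2.19e-05; Haaland → f = 0.02336; ΔP_B = f(L/D)(ρV²/2) = 2.16e+04 Pa.
ΔP_A/ΔP_B = 1.671e+05/2.16e+04 = 7.73.

ΔP_A/ΔP_B ≈ 7.73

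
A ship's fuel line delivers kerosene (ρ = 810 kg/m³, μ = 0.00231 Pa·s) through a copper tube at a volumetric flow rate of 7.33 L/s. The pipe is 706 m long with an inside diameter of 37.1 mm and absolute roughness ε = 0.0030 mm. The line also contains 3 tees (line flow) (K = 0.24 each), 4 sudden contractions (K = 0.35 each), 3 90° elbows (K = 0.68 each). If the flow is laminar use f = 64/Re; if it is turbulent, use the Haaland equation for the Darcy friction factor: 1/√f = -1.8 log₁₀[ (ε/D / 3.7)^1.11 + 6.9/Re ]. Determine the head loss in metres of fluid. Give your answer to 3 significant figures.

Q = 7.33 L/s = 7.33/1000 = 0.00733 m³/s.
Cross-sectional area A = πD²/4 = π(0.0371)²/4 = 0.001081 m²; mean velocity V = Q/A = 0.00733/0.001081 = 6.781 m/s.
Reynolds number Re = ρVD/μ = 810 · 6.781 · 0.0371 / 0.00231 = 8.821e+04.
Re > 4000 → turbulent. Relative roughness ε/D = 3e-06/0.0371 = 8.09e-05. Haaland: 1/√f = -1.8 log₁₀[(8.09e-05/3.7)^1.11 + 6.9/8.821e+04] = -1.8 log₁₀[6.71e-06 + 7.82e-05] = 7.328, so f = 0.01862.
Total minor-loss coefficient ΣK = 3·0.24 + 4·0.35 + 3·0.68 = 4.16.
ΔP = [f·L/D + ΣK]·(ρV²/2) = [0.01862·706/0.0371 + 4.16]·(810·6.781²/2) = [354.4 + 4.16]·1.862e+04 = 6.677e+06 Pa.
Head loss h_f = ΔP/(ρg) = 6.677e+06/(810·9.81) = 840 m.

h_f ≈ 840 m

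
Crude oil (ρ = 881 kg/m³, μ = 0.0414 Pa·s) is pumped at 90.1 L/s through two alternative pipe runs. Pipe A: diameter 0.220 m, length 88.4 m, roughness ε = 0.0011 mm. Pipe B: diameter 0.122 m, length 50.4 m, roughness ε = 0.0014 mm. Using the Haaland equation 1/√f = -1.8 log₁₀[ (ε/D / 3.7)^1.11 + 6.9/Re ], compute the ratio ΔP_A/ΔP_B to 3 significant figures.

ΔP_A/ΔP_B ≈ 0.107

Pipe A: V = Q/A = 0.0901/0.03801 = 2.37 m/s; Re = 1.11e+04; ε/D = 5e-06; Haaland → f = 0.03003; ΔP_A = f(L/D)(ρV²/2) = 2.986e+04 Pa.
Pipe B: V = Q/A = 0.0901/0.01169 = 7.708 m/s; Re = 2.001e+04; ε/D = 1.15e-05; Haaland → f = 0.02576; ΔP_B = f(L/D)(ρV²/2) = 2.785e+05 Pa.
ΔP_A/ΔP_B = 2.986e+04/2.785e+05 = 0.107.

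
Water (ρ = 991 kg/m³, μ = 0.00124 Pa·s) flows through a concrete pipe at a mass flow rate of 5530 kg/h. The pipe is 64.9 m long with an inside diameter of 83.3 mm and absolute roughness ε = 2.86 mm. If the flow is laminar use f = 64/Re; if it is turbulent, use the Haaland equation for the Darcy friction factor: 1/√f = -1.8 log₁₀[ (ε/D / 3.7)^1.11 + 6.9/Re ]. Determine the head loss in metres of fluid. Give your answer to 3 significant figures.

h_f ≈ 0.200 m

ṁ = 5530 kg/h = 5530/3600 = 1.536 kg/s.
A = πD²/4 = π(0.0833)²/4 = 0.00545 m²; mean velocity V = ṁ/(ρA) = 1.536/(991 · 0.00545) = 0.2844 m/s.
Reynolds number Re = ρVD/μ = 991 · 0.2844 · 0.0833 / 0.00124 = 1.894e+04.
Re > 4000 → turbulent. Relative roughness ε/D = 0.00286/0.0833 = 0.0343. Haaland: 1/√f = -1.8 log₁₀[(0.0343/3.7)^1.11 + 6.9/1.894e+04] = -1.8 log₁₀[0.00555 + 0.000364] = 4.011, so f = 0.06215.
Darcy-Weisbach: ΔP = f(L/D)(ρV²/2) = 0.06215·(64.9/0.0833)·(991·0.2844²/2) = 0.06215·779.1·40.08 = 1941 Pa.
Head loss h_f = ΔP/(ρg) = 1941/(991·9.81) = 0.200 m.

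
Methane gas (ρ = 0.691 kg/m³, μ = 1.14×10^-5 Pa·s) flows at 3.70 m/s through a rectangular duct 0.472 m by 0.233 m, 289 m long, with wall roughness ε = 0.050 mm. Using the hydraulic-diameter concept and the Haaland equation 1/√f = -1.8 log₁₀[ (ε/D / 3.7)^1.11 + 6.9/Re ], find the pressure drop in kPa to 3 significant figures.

ΔP ≈ 0.0868 kPa

Hydraulic diameter D_h = 4A/P = 4·(0.472·0.233)/(2·(0.472+0.233)) = 0.4399/1.41 = 0.312 m.
Re = ρVD_h/μ = 0.691·3.7·0.312/1.14e-05 = 6.997e+04.
ε/D_h = 5e-05/0.312 = 0.00016; Haaland gives 1/√f = -1.8 log₁₀[1.43e-05+9.86e-05] = 7.105, so f = 0.01981.
ΔP = f(L/D_h)(ρV²/2) = 0.01981·289/0.312·4.73 = 86.8 Pa.
ΔP = 0.0868 kPa.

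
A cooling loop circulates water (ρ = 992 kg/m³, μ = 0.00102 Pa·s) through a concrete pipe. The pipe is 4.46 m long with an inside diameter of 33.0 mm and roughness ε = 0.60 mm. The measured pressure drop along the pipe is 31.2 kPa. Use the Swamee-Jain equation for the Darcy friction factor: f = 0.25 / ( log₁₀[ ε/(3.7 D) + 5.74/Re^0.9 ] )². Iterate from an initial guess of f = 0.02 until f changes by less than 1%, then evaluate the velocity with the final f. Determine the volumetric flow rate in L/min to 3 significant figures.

Q ≈ 161 L/min

Rearranging Darcy-Weisbach: V = √(2·ΔP·D/(f·L·ρ)). With ε/D = 0.0006/0.033 = 0.0182, iterate starting from f = 0.02:
  f = 0.02 → V = √(2·3.12e+04·0.033/(0.02·4.46·992)) = 4.824 m/s; Re = ρVD/μ = 1.548e+05; f → 0.04735
  f = 0.04735 → V = 3.135 m/s; Re = 1.006e+05; f → 0.04755
Converged (Δf/f < 1%). With the final f = 0.04755: V = √(2·3.12e+04·0.033/(0.04755·4.46·992)) = 3.129 m/s.
Q = V·A = 3.129·(π/4·0.033²) = 0.002676 m³/s = 161 L/min.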